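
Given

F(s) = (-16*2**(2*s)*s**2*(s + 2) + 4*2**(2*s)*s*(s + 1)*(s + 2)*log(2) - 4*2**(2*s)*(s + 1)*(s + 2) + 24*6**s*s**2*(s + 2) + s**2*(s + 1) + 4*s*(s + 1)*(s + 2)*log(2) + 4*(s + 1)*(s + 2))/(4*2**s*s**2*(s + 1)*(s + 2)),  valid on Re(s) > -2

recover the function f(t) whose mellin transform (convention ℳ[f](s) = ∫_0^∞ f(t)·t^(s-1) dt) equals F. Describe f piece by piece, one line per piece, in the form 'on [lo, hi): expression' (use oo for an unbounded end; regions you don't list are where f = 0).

linearity at 1/2, 2 turns ℳ[f](s) into 3 summed integrals
for t in [0, 1/2): the term is ∫ t**2·t^(s-1)
the [1/2, 2) slice contributes ∫ log(t)·t^(s-1) dt
segment [2, 3) carries 2*t; integrate it

on [0, 1/2): t**2
on [1/2, 2): log(t)
on [2, 3): 2*t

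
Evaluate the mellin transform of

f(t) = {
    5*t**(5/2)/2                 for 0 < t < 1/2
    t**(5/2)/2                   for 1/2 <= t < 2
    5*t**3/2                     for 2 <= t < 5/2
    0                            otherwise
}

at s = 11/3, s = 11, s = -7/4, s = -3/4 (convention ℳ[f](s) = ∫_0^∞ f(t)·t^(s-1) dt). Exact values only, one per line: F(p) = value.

F(11/3) = -24*2**(2/3) + 3*2**(5/6)/1184 + 192*2**(1/6)/37 + 46875*2**(1/3)*5**(2/3)/1024
F(11) = 11184811*sqrt(2)/36864 + 29175400845/458752
F(-7/4) = 2**(1/4)*(-16 + 4*sqrt(2) + 15*sqrt(2)*5**(1/4))/6
F(-3/4) = 2**(1/4)*(-1048 + 144*sqrt(2) + 875*sqrt(2)*5**(1/4))/252

integrate the 3 segments split at 1/2, 2, then add the results
segment 0 to 1/2 holds 5*t**(5/2)/2; add its integral
the [1/2, 2) slice contributes ∫ t**(5/2)/2·t^(s-1) dt
[2, 5/2) adds the kernel integral of 5*t**3/2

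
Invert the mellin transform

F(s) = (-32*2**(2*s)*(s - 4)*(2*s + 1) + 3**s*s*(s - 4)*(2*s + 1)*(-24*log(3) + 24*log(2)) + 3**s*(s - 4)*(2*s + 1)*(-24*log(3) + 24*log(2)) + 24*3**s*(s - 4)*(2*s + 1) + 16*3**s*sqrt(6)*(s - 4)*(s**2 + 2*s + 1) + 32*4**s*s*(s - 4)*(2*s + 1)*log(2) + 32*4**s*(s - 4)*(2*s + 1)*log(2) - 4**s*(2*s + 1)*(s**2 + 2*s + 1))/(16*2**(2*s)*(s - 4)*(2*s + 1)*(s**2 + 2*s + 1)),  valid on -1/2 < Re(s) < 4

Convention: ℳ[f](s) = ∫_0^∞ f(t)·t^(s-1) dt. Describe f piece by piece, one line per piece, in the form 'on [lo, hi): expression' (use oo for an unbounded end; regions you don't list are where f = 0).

the common scale on t comes off first: sqrt(t) on [0, 3/2); t*log(t) on [3/2, 2); t**(-4) on [2, ∞)
integrate the 3 segments split at 3/4, 1, then add the results
segment 0 to 3/4 holds sqrt(2)*sqrt(t); add its integral
[3/4, 1) adds the kernel integral of 2*t*log(2*t)
on [1, ∞) integrate f = 1/(16*t**4) against the kernel

on [0, 3/4): sqrt(2)*sqrt(t)
on [3/4, 1): 2*t*log(2*t)
on [1, oo): 1/(16*t**4)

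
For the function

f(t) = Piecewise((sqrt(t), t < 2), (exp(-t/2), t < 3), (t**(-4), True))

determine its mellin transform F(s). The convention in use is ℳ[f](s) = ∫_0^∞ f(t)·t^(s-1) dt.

(2**s*(s - 4)*(2*s + 1)*uppergamma(s, 1) - 2**s*(s - 4)*(2*s + 1)*uppergamma(s, 3/2) + 2*2**(s + 1/2)*(s - 4) - 3**s*(2*s + 1)/81)/((s - 4)*(2*s + 1))
  -1/2 < Re(s) < 4

the 3 pieces separated at 2, 3 each add one integral
[0, 2) adds the kernel integral of sqrt(t)
between 2 and 3 the integrand is exp(-t/2)·t^(s-1)
for t in [3, ∞): the term is ∫ t**(-4)·t^(s-1)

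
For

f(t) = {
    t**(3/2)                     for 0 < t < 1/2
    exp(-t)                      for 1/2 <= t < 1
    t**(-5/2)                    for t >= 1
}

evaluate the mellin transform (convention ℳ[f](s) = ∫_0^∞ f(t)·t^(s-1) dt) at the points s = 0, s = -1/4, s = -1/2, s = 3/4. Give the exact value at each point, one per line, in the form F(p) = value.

F(0) = Ei(-1) + sqrt(2)/6 + 2/5 - Ei(-1/2)
F(-1/4) = -uppergamma(-1/4, 1) + 2**(3/4)/5 + 4/11 + uppergamma(-1/4, 1/2)
F(-1/2) = -2*sqrt(pi)*erfc(sqrt(2)/2) - 2*exp(-1) + 2*sqrt(pi)*erfc(1) + 5/6 + 2*sqrt(2)*exp(-1/2)
F(3/4) = -uppergamma(3/4, 1) + 2**(3/4)/18 + 4/7 + uppergamma(3/4, 1/2)

summing 3 kernel integrals split by 1/2, 1 yields ℳ[f](s)
for t in [0, 1/2): the term is ∫ t**(3/2)·t^(s-1)
on [1/2, 1) integrate f = exp(-t) against the kernel
segment [1, ∞) carries t**(-5/2); integrate it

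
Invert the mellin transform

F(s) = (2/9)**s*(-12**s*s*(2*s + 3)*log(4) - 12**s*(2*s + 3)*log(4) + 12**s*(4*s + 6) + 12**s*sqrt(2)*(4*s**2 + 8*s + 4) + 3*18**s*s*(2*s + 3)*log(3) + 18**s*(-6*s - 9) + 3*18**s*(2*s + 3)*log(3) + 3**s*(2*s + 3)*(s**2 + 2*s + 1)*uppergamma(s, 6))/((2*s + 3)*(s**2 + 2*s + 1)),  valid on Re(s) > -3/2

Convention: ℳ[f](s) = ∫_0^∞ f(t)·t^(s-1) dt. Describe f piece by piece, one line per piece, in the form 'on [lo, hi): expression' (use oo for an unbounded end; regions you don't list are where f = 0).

reversing the common scale on t: sqrt(2)*t**(3/2)/4 on [0, 4); t*log(t/2)/2 on [4, 6); exp(-t) on [6, ∞)
peel off the common scale on t: t**(3/2) on [0, 2); t*log(t) on [2, 3); exp(-2*t) on [3, ∞)
breakpoints 8/3, 4: one integral from each of the 3 segments
∫ 3*sqrt(3)*t**(3/2)/8·t^(s-1) over [0, 8/3)
the [8/3, 4) slice contributes ∫ 3*t*log(3*t/4)/4·t^(s-1) dt
on [4, ∞): add ∫ exp(-3*t/2)·t^(s-1) dt

on [0, 8/3): 3*sqrt(3)*t**(3/2)/8
on [8/3, 4): 3*t*log(3*t/4)/4
on [4, oo): exp(-3*t/2)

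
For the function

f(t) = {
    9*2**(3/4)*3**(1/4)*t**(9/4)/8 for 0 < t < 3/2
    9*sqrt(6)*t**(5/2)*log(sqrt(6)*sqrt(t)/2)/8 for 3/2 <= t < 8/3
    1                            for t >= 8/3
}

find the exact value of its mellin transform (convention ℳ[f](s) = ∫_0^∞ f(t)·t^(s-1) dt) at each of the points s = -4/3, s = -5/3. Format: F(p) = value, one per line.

F(-4/3) = -81*18**(1/3)*log(3)/56 - 6471*3**(1/3)/3136 + 243*18**(1/3)/392 + 81*18**(1/3)*log(2)/56 + 81*2**(5/6)*3**(1/6)/44 + 36*3**(1/3)*log(2)/7
F(-5/3) = -81*12**(1/3)*log(3)/40 - 1683*3**(2/3)/800 + 243*12**(1/3)/200 + 81*12**(1/3)*log(2)/40 + 18*3**(2/3)*log(2)/5 + 27*2**(1/6)*3**(5/6)/14

peel off the common scale on t: t**(9/4) on [0, 9/4); t**(5/2)*log(sqrt(t)) on [9/4, 4); 1 on [4, ∞)
undo the shared t-power: t**(1/4) on [0, 9/4); sqrt(t)*log(sqrt(t)) on [9/4, 4); t**(-2) on [4, ∞)
strip the power substitution: sqrt(t) on [0, 3/2); t*log(t) on [3/2, 2); t**(-4) on [2, ∞)
breakpoints 3/2, 8/3: one integral from each of the 3 segments
for t in [0, 3/2): the term is ∫ 9*2**(3/4)*3**(1/4)*t**(9/4)/8·t^(s-1)
for t in [3/2, 8/3): the term is ∫ 9*sqrt(6)*t**(5/2)*log(sqrt(6)*sqrt(t)/2)/8·t^(s-1)
∫ 1·t^(s-1) over [8/3, ∞)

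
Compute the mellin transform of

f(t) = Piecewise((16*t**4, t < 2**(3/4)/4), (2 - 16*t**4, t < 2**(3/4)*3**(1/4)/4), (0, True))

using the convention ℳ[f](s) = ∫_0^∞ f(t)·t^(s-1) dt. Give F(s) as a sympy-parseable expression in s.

(2**(3/4)/4)**s*(3**(s/4)*s/2 + 8*3**(s/4) - s - 8)/(s*(s + 4))
  Re(s) > -4

back out the common scale on t: t**4 on [0, 2**(3/4)/2); 2 - t**4 on [2**(3/4)/2, 2**(3/4)*3**(1/4)/2)
peel off the power substitution: t**2 on [0, sqrt(2)/2); 2 - t**2 on [sqrt(2)/2, sqrt(6)/2)
back out the power substitution: t on [0, 1/2); 2 - t on [1/2, 3/2)
f breaks at 2**(3/4)/4 into 2 integrals to sum
∫ over [0, 2**(3/4)/4) of 16*t**4·t^(s-1) joins the sum
∫ (2 - 16*t**4)·t^(s-1) over [2**(3/4)/4, 2**(3/4)*3**(1/4)/4)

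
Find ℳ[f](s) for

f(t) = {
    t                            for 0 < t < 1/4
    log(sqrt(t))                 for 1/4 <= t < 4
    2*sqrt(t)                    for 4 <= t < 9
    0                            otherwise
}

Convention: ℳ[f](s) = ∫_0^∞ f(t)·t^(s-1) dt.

(-32*2**(4*s)*s**2*(s + 1) + 4*2**(4*s)*s*(s + 1)*(2*s + 1)*log(2) - 2*2**(4*s)*(s + 1)*(2*s + 1) + 48*6**(2*s)*s**2*(s + 1) + s**2*(2*s + 1) + 4*s*(s + 1)*(2*s + 1)*log(2) + 2*(s + 1)*(2*s + 1))/(4*2**(2*s)*s**2*(s + 1)*(2*s + 1))
  Re(s) > -1

peel off the power substitution: t**2 on [0, 1/2); log(t) on [1/2, 2); 2*t on [2, 3)
breakpoints 1/4, 4: one integral from each of the 3 segments
segment 0 to 1/4 holds t; add its integral
on [1/4, 4) integrate f = log(sqrt(t)) against the kernel
∫ 2*sqrt(t)·t^(s-1) over [4, 9)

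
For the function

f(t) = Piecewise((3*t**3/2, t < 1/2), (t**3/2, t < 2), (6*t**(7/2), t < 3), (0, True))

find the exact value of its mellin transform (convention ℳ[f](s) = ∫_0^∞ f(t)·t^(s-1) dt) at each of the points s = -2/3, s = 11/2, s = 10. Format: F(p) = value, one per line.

F(-2/3) = -144*2**(5/6)/17 + 3*2**(2/3)/56 + 6*2**(1/3)/7 + 324*3**(5/6)/17
F(11/2) = 65537*sqrt(2)/4352 + 38342/3
F(10) = -32768*sqrt(2)/9 + 33554433/106496 + 708588*sqrt(3)

f breaks at 1/2, 2 into 3 integrals to sum
piece [0, 1/2): integrate 3*t**3/2 against the kernel
[1/2, 2) adds the kernel integral of t**3/2
[2, 3) adds the kernel integral of 6*t**(7/2)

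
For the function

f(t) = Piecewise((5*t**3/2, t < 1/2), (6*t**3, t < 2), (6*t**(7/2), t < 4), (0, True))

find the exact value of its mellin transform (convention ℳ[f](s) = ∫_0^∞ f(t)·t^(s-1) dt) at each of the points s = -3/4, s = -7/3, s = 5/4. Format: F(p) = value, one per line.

F(-3/4) = -3533*2**(3/4)/396 + 32*2**(1/4)/3 + 768*sqrt(2)/11
F(-7/3) = -72*2**(1/6)/7 + 9*2**(2/3) + 1005*2**(1/3)/56
F(5/4) = -104581*2**(3/4)/5168 + 384*2**(1/4)/17 + 12288*sqrt(2)/19

integrate the 3 segments split at 1/2, 2, then add the results
for t in [0, 1/2): the term is ∫ 5*t**3/2·t^(s-1)
on [1/2, 2) integrate f = 6*t**3 against the kernel
between 2 and 4 the integrand is 6*t**(7/2)·t^(s-1)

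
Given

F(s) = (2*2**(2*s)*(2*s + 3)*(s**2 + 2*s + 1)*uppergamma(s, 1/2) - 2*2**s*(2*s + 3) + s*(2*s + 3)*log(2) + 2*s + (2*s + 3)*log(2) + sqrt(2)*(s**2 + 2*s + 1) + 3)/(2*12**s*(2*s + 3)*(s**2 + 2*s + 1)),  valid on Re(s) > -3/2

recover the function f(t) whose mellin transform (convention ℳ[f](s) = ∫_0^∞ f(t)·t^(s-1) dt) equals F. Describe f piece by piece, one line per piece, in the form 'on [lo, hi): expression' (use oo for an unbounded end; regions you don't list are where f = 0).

on [0, 1/12): 6*sqrt(6)*t**(3/2)
on [1/12, 1/6): 6*t*log(6*t)
on [1/6, oo): exp(-3*t)

remove the common scale on t first: 2*sqrt(2)*t**(3/2) on [0, 1/4); 2*t*log(2*t) on [1/4, 1/2); exp(-t) on [1/2, ∞)
invert the common scale on t to get t**(3/2) on [0, 1/2); t*log(t) on [1/2, 1); exp(-t/2) on [1, ∞)
linearity at 1/12, 1/6 turns ℳ[f](s) into 3 summed integrals
on [0, 1/12): add ∫ 6*sqrt(6)*t**(3/2)·t^(s-1) dt
between 1/12 and 1/6 the integrand is 6*t*log(6*t)·t^(s-1)
piece [1/6, ∞): integrate exp(-3*t) against the kernel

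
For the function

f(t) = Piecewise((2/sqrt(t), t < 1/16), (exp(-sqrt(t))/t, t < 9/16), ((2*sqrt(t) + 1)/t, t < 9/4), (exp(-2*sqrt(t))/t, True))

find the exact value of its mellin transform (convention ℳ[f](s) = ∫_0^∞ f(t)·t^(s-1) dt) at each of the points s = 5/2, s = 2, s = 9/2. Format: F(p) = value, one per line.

F(5/2) = -65*exp(-3/4)/8 + 17*exp(-3)/4 + 41*exp(-1/4)/8 + 215/32
F(2) = -7*exp(-3/4)/2 + 2*exp(-3) + 5*exp(-1/4)/2 + 271/48
F(9/2) = -6243201*exp(-3/4)/2048 + 13977*exp(-3)/64 + 1009711/57344 + 3786745*exp(-1/4)/2048

strip the shared t-power: 2*sqrt(t) on [0, 1/16); exp(-sqrt(t)) on [1/16, 9/16); 2*sqrt(t) + 1 on [9/16, 9/4); …
strip the power substitution: 2*t on [0, 1/4); exp(-t) on [1/4, 3/4); 2*t + 1 on [3/4, 3/2); …
remove the common scale on t first: t on [0, 1/2); exp(-t/2) on [1/2, 3/2); t + 1 on [3/2, 3); …
treat the 4 regions marked off by 1/16, 9/16, 9/4 separately and sum
∫ over [0, 1/16) of 2/sqrt(t)·t^(s-1) joins the sum
on [1/16, 9/16) integrate f = exp(-sqrt(t))/t against the kernel
over [9/16, 9/4), the kernel integral of (2*sqrt(t) + 1)/t enters the sum
segment [9/4, ∞) carries exp(-2*sqrt(t))/t; integrate it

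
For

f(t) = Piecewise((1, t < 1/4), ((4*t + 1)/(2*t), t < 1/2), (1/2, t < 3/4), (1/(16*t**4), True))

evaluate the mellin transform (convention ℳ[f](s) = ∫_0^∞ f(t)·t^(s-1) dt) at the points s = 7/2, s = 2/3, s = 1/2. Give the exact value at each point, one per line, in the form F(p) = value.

F(7/2) = -19/2240 + 29*sqrt(2)/560 + 305*sqrt(3)/2688
F(2/3) = 2**(2/3)*(-405*2**(2/3) + 437*3**(2/3) + 2430)/2160
F(1/2) = sqrt(2)/2 + 599*sqrt(3)/1134 + 1

remove the common scale on t first: 1 on [0, 1/2); (2*t + 1)/t on [1/2, 1); 1/2 on [1, 3/2); …
undo the shared t-power: t on [0, 1/2); 2*t + 1 on [1/2, 1); t/2 on [1, 3/2); …
along the cuts 1/4, 1/2, 3/4, ℳ[f](s) splits into 4 integrals
∫ 1·t^(s-1) over [0, 1/4)
over [1/4, 1/2), the kernel integral of (4*t + 1)/(2*t) enters the sum
[1/2, 3/4) adds the kernel integral of 1/2
over [3/4, ∞), the kernel integral of 1/(16*t**4) enters the sum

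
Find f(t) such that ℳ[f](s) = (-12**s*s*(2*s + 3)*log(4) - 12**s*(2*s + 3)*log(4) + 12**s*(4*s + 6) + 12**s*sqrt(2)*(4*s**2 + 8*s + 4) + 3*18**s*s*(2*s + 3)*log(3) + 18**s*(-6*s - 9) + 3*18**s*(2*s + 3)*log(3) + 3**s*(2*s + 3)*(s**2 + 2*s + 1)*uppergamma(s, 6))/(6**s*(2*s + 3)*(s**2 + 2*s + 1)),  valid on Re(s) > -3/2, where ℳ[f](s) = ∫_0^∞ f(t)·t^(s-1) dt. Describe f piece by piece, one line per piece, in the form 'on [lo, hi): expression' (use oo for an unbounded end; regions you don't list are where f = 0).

treat the 3 regions marked off by 2, 3 separately and sum
∫ over [0, 2) of t**(3/2)·t^(s-1) joins the sum
for t in [2, 3): the term is ∫ t*log(t)·t^(s-1)
segment 3 to ∞ holds exp(-2*t); add its integral

on [0, 2): t**(3/2)
on [2, 3): t*log(t)
on [3, oo): exp(-2*t)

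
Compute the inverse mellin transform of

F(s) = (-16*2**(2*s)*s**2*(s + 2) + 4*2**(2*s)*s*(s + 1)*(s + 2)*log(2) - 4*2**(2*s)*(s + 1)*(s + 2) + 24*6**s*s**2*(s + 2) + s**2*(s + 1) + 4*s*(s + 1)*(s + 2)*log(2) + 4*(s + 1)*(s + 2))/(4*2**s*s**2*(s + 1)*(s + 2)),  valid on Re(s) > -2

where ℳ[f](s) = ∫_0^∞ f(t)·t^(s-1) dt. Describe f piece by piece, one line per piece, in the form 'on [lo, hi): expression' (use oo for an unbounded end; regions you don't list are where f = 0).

along the cuts 1/2, 2, ℳ[f](s) splits into 3 integrals
for t in [0, 1/2): the term is ∫ t**2·t^(s-1)
on [1/2, 2): add ∫ log(t)·t^(s-1) dt
on [2, 3) integrate f = 2*t against the kernel

on [0, 1/2): t**2
on [1/2, 2): log(t)
on [2, 3): 2*t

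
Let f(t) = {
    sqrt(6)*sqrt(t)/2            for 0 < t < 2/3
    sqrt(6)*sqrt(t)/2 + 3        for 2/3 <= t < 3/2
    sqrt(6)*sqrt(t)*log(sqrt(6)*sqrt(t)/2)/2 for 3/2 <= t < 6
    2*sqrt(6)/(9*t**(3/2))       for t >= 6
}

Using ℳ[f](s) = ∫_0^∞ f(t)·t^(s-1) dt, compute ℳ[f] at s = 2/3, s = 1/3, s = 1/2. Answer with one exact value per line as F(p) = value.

remove the common scale on t first: sqrt(t) on [0, 1); sqrt(t) + 3 on [1, 9/4); sqrt(t)*log(sqrt(t)) on [9/4, 9); …
strip the power substitution: t on [0, 1); t + 3 on [1, 3/2); t*log(t) on [3/2, 3); …
breakpoints 2/3, 3/2, 6: one integral from each of the 4 segments
between 0 and 2/3 the integrand is sqrt(6)*sqrt(t)/2·t^(s-1)
the [2/3, 3/2) slice contributes ∫ (sqrt(6)*sqrt(t)/2 + 3)·t^(s-1) dt
segment 3/2 to 6 holds sqrt(6)*sqrt(t)*log(sqrt(6)*sqrt(t)/2)/2; add its integral
on [6, ∞) integrate f = 2*sqrt(6)/(9*t**(3/2)) against the kernel

F(2/3) = -2332*6**(2/3)/2205 - 3*12**(1/3)/2 - 9*18**(1/3)*log(3)/14 + 9*18**(1/3)*log(2)/14 + 621*18**(1/3)/196 + 18*6**(2/3)*log(3)/7
F(1/3) = -3*18**(1/3) - 3352*6**(1/3)/1575 + log(2**(9*12**(1/3)/10)*3**(-9*12**(1/3)/10 + 18*6**(1/3)/5)) + 297*12**(1/3)/50
F(1/2) = sqrt(6)*(162*log(2) + 143 + 486*log(3))/216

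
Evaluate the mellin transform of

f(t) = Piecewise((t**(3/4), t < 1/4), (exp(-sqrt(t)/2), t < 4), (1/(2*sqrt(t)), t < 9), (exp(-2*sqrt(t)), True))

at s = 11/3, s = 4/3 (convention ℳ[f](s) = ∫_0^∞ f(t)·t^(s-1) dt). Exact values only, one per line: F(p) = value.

F(11/3) = -256*2**(1/3)*uppergamma(22/3, 1) - 192*2**(1/3)/19 + 3*2**(1/6)/6784 + 2**(2/3)*uppergamma(22/3, 6)/128 + 2187*3**(1/3)/19 + 256*2**(1/3)*uppergamma(22/3, 1/4)
F(4/3) = -8*2**(2/3)*uppergamma(8/3, 1) - 6*2**(2/3)/5 + 2**(1/3)*uppergamma(8/3, 6)/4 + 3*2**(5/6)/200 + 9*3**(2/3)/5 + 8*2**(2/3)*uppergamma(8/3, 1/4)

peel off the power substitution: t**(3/2) on [0, 1/2); exp(-t/2) on [1/2, 2); 1/(2*t) on [2, 3); …
split f at 1/4, 4, 9: ℳ[f](s) collects 4 kernel integrals
[0, 1/4) adds the kernel integral of t**(3/4)
piece [1/4, 4): integrate exp(-sqrt(t)/2) against the kernel
piece [4, 9): integrate 1/(2*sqrt(t)) against the kernel
∫ exp(-2*sqrt(t))·t^(s-1) over [9, ∞)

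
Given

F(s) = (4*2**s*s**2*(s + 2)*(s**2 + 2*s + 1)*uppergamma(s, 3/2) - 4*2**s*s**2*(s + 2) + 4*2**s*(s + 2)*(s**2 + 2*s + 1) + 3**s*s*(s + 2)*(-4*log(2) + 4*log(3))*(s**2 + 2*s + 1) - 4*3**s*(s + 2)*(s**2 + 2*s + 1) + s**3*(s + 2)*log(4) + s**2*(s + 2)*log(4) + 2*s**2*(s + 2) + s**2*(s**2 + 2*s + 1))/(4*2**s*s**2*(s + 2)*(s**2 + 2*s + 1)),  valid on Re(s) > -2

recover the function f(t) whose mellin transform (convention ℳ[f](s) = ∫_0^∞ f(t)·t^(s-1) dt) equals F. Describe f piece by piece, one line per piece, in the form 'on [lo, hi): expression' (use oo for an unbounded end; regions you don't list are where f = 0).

on [0, 1/2): t**2
on [1/2, 1): t*log(t)
on [1, 3/2): log(t)
on [3/2, oo): exp(-t)

linearity at 1/2, 1, 3/2 turns ℳ[f](s) into 4 summed integrals
∫ t**2·t^(s-1) over [0, 1/2)
piece [1/2, 1): integrate t*log(t) against the kernel
on [1, 3/2): add ∫ log(t)·t^(s-1) dt
on [3/2, ∞) integrate f = exp(-t) against the kernel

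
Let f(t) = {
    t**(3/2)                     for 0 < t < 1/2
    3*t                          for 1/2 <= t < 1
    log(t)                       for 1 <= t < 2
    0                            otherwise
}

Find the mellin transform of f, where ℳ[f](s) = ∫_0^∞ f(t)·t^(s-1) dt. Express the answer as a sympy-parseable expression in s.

(-2*2**(2*s)*(s + 1)*(2*s + 3) + 6*2**s*s**2*(2*s + 3) + 2*2**s*(s + 1)*(2*s + 3) + 4**s*s*(s + 1)*(2*s + 3)*log(4) + sqrt(2)*s**2*(s + 1) - 3*s**2*(2*s + 3))/(2*2**s*s**2*(s + 1)*(2*s + 3))
  Re(s) > -3/2

integrate the 3 segments split at 1/2, 1, then add the results
piece [0, 1/2): integrate t**(3/2) against the kernel
[1/2, 1) adds the kernel integral of 3*t
piece [1, 2): integrate log(t) against the kernel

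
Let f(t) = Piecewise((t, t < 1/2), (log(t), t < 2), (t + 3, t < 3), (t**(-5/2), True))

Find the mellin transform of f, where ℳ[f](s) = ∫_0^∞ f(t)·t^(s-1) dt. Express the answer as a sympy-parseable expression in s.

integrate the 4 segments split at 1/2, 2, 3, then add the results
[0, 1/2) adds the kernel integral of t
on [1/2, 2) integrate f = log(t) against the kernel
segment 2 to 3 holds (t + 3); add its integral
[3, ∞) adds the kernel integral of t**(-5/2)

(-270*2**(2*s)*s**2*(2*s - 5) + 54*2**(2*s)*s*(s + 1)*(2*s - 5)*log(2) - 162*2**(2*s)*s*(2*s - 5) - 54*2**(2*s)*(s + 1)*(2*s - 5) - 4*sqrt(3)*6**s*s**2*(s + 1) + 324*6**s*s**2*(2*s - 5) + 162*6**s*s*(2*s - 5) + 27*s**2*(2*s - 5) + 54*s*(s + 1)*(2*s - 5)*log(2) + (2*s - 5)*(54*s + 54))/(54*2**s*s**2*(s + 1)*(2*s - 5))
  -1 < Re(s) < 5/2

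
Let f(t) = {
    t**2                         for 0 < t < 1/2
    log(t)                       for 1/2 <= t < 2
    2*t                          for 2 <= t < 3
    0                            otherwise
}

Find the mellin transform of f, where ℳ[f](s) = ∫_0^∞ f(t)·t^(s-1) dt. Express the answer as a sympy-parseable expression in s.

(-16*2**(2*s)*s**2*(s + 2) + 4*2**(2*s)*s*(s + 1)*(s + 2)*log(2) - 4*2**(2*s)*(s + 1)*(s + 2) + 24*6**s*s**2*(s + 2) + s**2*(s + 1) + 4*s*(s + 1)*(s + 2)*log(2) + 4*(s + 1)*(s + 2))/(4*2**s*s**2*(s + 1)*(s + 2))
  Re(s) > -2

cuts at 1/2, 2: linearity sums the 3 kernel integrals
piece [0, 1/2): integrate t**2 against the kernel
segment [1/2, 2) carries log(t); integrate it
for t in [2, 3): the term is ∫ 2*t·t^(s-1)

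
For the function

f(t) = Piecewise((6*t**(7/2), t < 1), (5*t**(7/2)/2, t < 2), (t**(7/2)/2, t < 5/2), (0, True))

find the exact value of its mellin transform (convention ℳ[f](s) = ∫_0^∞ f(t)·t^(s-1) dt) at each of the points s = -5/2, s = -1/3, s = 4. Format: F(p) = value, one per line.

F(-5/2) = 35/4
F(-1/3) = 21/19 + 375*2**(5/6)*5**(1/6)/304 + 96*2**(1/6)/19
F(4) = 7/15 + 512*sqrt(2)/15 + 15625*sqrt(10)/768

the 3 pieces separated at 1, 2 each add one integral
between 0 and 1 the integrand is 6*t**(7/2)·t^(s-1)
segment [1, 2) carries 5*t**(7/2)/2; integrate it
on [2, 5/2) integrate f = t**(7/2)/2 against the kernel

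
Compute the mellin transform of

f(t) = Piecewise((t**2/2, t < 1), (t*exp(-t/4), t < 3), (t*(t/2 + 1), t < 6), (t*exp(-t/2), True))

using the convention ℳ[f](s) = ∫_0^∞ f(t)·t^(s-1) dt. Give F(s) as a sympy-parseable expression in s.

undo the shared t-power: t/2 on [0, 1); exp(-t/4) on [1, 3); t/2 + 1 on [3, 6); …
strip the common scale on t: t on [0, 1/2); exp(-t/2) on [1/2, 3/2); t + 1 on [3/2, 3); …
integrate the 4 segments split at 1, 3, 6, then add the results
∫ over [0, 1) of t**2/2·t^(s-1) joins the sum
the [1, 3) slice contributes ∫ t*exp(-t/4)·t^(s-1) dt
∫ t*(t/2 + 1)·t^(s-1) over [3, 6)
on [6, ∞): add ∫ t*exp(-t/2)·t^(s-1) dt

(8*2**(2*s)*(s + 1)*(s + 2)*uppergamma(s + 1, 1/4) - 8*2**(2*s)*(s + 1)*(s + 2)*uppergamma(s + 1, 3/4) + 4*2**s*(s + 1)*(s + 2)*uppergamma(s + 1, 3) - 15*3**s*(s + 1) - 6*3**s + 48*6**s*(s + 1) + 12*6**s + s + 1)/(2*(s + 1)*(s + 2))
  Re(s) > -2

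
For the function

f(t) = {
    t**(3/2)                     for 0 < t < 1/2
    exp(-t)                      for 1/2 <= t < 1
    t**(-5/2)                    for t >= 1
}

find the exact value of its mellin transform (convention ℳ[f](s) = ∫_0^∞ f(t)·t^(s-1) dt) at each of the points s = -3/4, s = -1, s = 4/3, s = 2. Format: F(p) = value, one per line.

f breaks at 1/2, 1 into 3 integrals to sum
between 0 and 1/2 the integrand is t**(3/2)·t^(s-1)
between 1/2 and 1 the integrand is exp(-t)·t^(s-1)
piece [1, ∞): integrate t**(-5/2) against the kernel

F(-3/4) = -uppergamma(-3/4, 1) + 4/13 + uppergamma(-3/4, 1/2) + 2*2**(1/4)/3
F(-1) = -expint(2, 1) + 2/7 + 2*expint(2, 1/2) + sqrt(2)
F(4/3) = -uppergamma(4/3, 1) + 3*2**(1/6)/68 + uppergamma(4/3, 1/2) + 6/7
F(2) = -2*exp(-1) + sqrt(2)/56 + 3*exp(-1/2)/2 + 2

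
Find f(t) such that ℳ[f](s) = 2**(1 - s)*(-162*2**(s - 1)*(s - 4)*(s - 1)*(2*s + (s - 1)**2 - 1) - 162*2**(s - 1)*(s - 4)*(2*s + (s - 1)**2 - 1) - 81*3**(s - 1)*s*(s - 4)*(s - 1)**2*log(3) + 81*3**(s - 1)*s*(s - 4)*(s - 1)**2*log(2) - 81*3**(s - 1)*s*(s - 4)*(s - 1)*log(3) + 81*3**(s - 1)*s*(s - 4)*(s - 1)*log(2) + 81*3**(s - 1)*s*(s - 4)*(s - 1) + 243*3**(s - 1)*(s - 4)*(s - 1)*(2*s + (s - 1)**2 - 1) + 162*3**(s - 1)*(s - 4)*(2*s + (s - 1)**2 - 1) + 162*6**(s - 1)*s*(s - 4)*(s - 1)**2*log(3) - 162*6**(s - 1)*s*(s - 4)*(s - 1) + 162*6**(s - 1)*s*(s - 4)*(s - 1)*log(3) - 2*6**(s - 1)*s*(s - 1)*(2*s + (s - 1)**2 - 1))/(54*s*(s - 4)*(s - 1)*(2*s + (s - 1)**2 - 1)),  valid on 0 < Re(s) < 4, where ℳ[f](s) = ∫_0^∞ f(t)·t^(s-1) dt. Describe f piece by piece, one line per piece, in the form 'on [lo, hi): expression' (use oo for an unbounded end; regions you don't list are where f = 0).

remove the shared t-power first: t on [0, 1); t + 3 on [1, 3/2); t*log(t) on [3/2, 3); …
breakpoints 1, 3/2, 3: one integral from each of the 4 segments
piece [0, 1): integrate 1 against the kernel
between 1 and 3/2 the integrand is (t + 3)/t·t^(s-1)
[3/2, 3) adds the kernel integral of log(t)
on [3, ∞) integrate f = t**(-4) against the kernel

on [0, 1): 1
on [1, 3/2): (t + 3)/t
on [3/2, 3): log(t)
on [3, oo): t**(-4)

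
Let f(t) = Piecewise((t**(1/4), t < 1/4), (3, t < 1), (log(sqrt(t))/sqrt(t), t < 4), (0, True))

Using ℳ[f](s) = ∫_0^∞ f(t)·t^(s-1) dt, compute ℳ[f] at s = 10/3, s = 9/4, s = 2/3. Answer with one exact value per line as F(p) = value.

F(10/3) = -576*2**(2/3)/289 - 9*2**(1/3)/1280 + 3*2**(5/6)/2752 + 2781/2890 + 192*2**(2/3)*log(2)/17
F(9/4) = sqrt(2)*(-31700 + 17747*sqrt(2) + 107520*log(2))/23520
F(2/3) = -18*2**(1/3) - 9*2**(2/3)/8 + 3*2**(1/6)/11 + 6*2**(1/3)*log(2) + 45/2

the shared t-power comes off first: t**(-1/4) on [0, 1/4); 3/sqrt(t) on [1/4, 1); log(sqrt(t))/t on [1, 4)
remove the shared t-power first: t**(3/4) on [0, 1/4); 3*sqrt(t) on [1/4, 1); log(sqrt(t)) on [1, 4)
the power substitution comes off first: t**(3/2) on [0, 1/2); 3*t on [1/2, 1); log(t) on [1, 2)
decompose at 1/4, 1; ℳ[f](s) sums the 3 pieces' integrals
on [0, 1/4) integrate f = t**(1/4) against the kernel
segment [1/4, 1) carries 3; integrate it
∫ over [1, 4) of log(sqrt(t))/sqrt(t)·t^(s-1) joins the sum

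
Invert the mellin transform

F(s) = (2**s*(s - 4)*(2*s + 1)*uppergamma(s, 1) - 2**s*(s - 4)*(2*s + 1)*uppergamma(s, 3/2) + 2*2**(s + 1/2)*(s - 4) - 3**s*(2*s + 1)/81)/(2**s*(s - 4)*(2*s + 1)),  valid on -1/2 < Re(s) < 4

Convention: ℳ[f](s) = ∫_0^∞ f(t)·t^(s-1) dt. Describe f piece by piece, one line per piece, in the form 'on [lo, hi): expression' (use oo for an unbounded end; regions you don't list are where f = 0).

invert the common scale on t to get sqrt(t) on [0, 2); exp(-t/2) on [2, 3); t**(-4) on [3, ∞)
f breaks at 1, 3/2 into 3 integrals to sum
on [0, 1) integrate f = sqrt(2)*sqrt(t) against the kernel
for t in [1, 3/2): the term is ∫ exp(-t)·t^(s-1)
between 3/2 and ∞ the integrand is 1/(16*t**4)·t^(s-1)

on [0, 1): sqrt(2)*sqrt(t)
on [1, 3/2): exp(-t)
on [3/2, oo): 1/(16*t**4)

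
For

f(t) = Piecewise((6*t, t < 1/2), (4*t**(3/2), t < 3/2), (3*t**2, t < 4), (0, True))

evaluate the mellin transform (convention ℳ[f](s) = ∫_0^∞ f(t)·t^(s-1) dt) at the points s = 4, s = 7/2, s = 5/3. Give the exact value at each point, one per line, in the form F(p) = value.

treat the 3 regions marked off by 1/2, 3/2 separately and sum
∫ 6*t·t^(s-1) over [0, 1/2)
segment [1/2, 3/2) carries 4*t**(3/2); integrate it
between 3/2 and 4 the integrand is 3*t**2·t^(s-1)

F(4) = -sqrt(2)/88 + 243*sqrt(6)/88 + 1307099/640
F(7/2) = -729*sqrt(6)/352 + sqrt(2)/24 + 247091/220
F(5/3) = -243*2**(1/3)*3**(2/3)/176 - 3*2**(5/6)/38 + 81*2**(5/6)*3**(1/6)/38 + 36963*2**(1/3)/352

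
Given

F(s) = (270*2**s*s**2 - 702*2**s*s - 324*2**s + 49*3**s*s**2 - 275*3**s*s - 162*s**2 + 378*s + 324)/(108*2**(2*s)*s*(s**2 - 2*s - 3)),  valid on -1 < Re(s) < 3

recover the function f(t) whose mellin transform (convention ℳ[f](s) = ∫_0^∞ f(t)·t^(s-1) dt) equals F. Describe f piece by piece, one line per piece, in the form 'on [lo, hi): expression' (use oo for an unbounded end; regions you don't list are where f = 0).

on [0, 1/4): 2*t
on [1/4, 1/2): 4*t + 1
on [1/2, 3/4): t
on [3/4, oo): 1/(8*t**3)

back out the common scale on t: t on [0, 1/2); 2*t + 1 on [1/2, 1); t/2 on [1, 3/2); …
treat the 4 regions marked off by 1/4, 1/2, 3/4 separately and sum
segment 0 to 1/4 holds 2*t; add its integral
piece [1/4, 1/2): integrate (4*t + 1) against the kernel
the [1/2, 3/4) slice contributes ∫ t·t^(s-1) dt
the [3/4, ∞) slice contributes ∫ 1/(8*t**3)·t^(s-1) dt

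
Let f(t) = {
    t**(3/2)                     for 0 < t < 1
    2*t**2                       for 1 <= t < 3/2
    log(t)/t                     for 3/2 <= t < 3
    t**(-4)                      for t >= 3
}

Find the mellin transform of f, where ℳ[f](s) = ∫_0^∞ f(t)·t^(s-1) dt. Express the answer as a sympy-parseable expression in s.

breakpoints 1, 3/2, 3: one integral from each of the 4 segments
[0, 1) adds the kernel integral of t**(3/2)
on [1, 3/2): add ∫ 2*t**2·t^(s-1) dt
over [3/2, 3), the kernel integral of log(t)/t enters the sum
over [3, ∞), the kernel integral of t**(-4) enters the sum

(324*2**s*(s - 4)*(s + 2)*(s**2 - 2*s + 1) - 324*2**s*(s - 4)*(2*s + 3)*(s**2 - 2*s + 1) - 108*3**s*s*(s - 4)*(s + 2)*(2*s + 3)*log(3) + 108*3**s*s*(s - 4)*(s + 2)*(2*s + 3)*log(2) - 108*3**s*(s - 4)*(s + 2)*(2*s + 3)*log(2) + 108*3**s*(s - 4)*(s + 2)*(2*s + 3) + 108*3**s*(s - 4)*(s + 2)*(2*s + 3)*log(3) + 729*3**s*(s - 4)*(2*s + 3)*(s**2 - 2*s + 1) + 54*6**s*s*(s - 4)*(s + 2)*(2*s + 3)*log(3) - 54*6**s*(s - 4)*(s + 2)*(2*s + 3)*log(3) - 54*6**s*(s - 4)*(s + 2)*(2*s + 3) - 2*6**s*(s + 2)*(2*s + 3)*(s**2 - 2*s + 1))/(162*2**s*(s - 4)*(s + 2)*(2*s + 3)*(s**2 - 2*s + 1))
  -3/2 < Re(s) < 4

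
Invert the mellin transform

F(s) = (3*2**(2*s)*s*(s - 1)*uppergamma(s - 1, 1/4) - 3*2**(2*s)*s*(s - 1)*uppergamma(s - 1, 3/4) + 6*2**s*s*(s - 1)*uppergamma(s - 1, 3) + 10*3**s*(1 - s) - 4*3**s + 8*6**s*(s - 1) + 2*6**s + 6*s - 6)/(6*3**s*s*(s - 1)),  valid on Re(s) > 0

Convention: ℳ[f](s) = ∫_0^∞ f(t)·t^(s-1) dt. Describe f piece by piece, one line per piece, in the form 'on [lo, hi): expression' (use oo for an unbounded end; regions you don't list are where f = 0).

on [0, 1/3): 1
on [1/3, 1): 2*exp(-3*t/4)/(3*t)
on [1, 2): 2*(3*t/2 + 1)/(3*t)
on [2, oo): 2*exp(-3*t/2)/(3*t)

back out the common scale on t: 1 on [0, 1/2); exp(-t/2)/t on [1/2, 3/2); (t + 1)/t on [3/2, 3); …
the shared t-power comes off first: t on [0, 1/2); exp(-t/2) on [1/2, 3/2); t + 1 on [3/2, 3); …
slice at 1/3, 1, 2, transform all 4 pieces, and sum them
between 0 and 1/3 the integrand is 1·t^(s-1)
∫ over [1/3, 1) of 2*exp(-3*t/4)/(3*t)·t^(s-1) joins the sum
for t in [1, 2): the term is ∫ 2*(3*t/2 + 1)/(3*t)·t^(s-1)
between 2 and ∞ the integrand is 2*exp(-3*t/2)/(3*t)·t^(s-1)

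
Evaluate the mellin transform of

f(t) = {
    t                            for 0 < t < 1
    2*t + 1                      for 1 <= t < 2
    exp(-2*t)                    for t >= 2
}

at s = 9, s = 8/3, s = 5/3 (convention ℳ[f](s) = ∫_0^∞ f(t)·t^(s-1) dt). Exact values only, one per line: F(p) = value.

F(9) = 16831*exp(-4)/4 + 23533/90
F(8/3) = -57/88 + 2**(1/3)*uppergamma(8/3, 4)/8 + 129*2**(2/3)/22
F(5/3) = -39/40 + 2**(1/3)*uppergamma(5/3, 4)/4 + 21*2**(2/3)/5

the 3 pieces separated at 1, 2 each add one integral
∫ over [0, 1) of t·t^(s-1) joins the sum
between 1 and 2 the integrand is (2*t + 1)·t^(s-1)
on [2, ∞) integrate f = exp(-2*t) against the kernel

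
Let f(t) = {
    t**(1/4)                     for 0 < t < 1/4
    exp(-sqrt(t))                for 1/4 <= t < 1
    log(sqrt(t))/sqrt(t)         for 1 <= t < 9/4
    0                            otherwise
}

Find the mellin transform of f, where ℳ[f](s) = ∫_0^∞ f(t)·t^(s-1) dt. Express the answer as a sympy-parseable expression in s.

2**(1 - 2*s)*(4**s*(4*s + 1)*(4*s**2 - 4*s + 1)*uppergamma(2*s, 1/2) - 4**s*(4*s + 1)*(4*s**2 - 4*s + 1)*uppergamma(2*s, 1) + 4**s*(12*s + 3)/3 + 9**s*s*(4*s + 1)*(-4*log(2) + 4*log(3))/3 + 9**s*(-8*s - 2)/3 + 9**s*(4*s + 1)*(-2*log(3) + 2*log(2))/3 + sqrt(2)*(12*s**2 - 12*s + 3)/3)/((4*s + 1)*(4*s**2 - 4*s + 1))
  Re(s) > -1/4

peel off the power substitution: sqrt(t) on [0, 1/2); exp(-t) on [1/2, 1); log(t)/t on [1, 3/2)
slice at 1/4, 1, transform all 3 pieces, and sum them
on [0, 1/4): add ∫ t**(1/4)·t^(s-1) dt
segment [1/4, 1) carries exp(-sqrt(t)); integrate it
∫ over [1, 9/4) of log(sqrt(t))/sqrt(t)·t^(s-1) joins the sum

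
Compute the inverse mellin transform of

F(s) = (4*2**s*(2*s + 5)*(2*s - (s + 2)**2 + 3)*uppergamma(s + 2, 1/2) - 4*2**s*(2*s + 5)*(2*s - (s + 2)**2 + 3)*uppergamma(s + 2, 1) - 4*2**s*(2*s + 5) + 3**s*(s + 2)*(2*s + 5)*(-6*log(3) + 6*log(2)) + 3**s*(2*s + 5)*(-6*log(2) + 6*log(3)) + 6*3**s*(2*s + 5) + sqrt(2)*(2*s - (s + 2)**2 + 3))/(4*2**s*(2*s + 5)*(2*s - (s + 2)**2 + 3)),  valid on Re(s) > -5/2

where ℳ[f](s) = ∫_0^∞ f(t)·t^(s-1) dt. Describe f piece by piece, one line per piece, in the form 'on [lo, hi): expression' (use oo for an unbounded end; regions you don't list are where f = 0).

back out the shared t-power: sqrt(t) on [0, 1/2); exp(-t) on [1/2, 1); log(t)/t on [1, 3/2)
linearity at 1/2, 1 turns ℳ[f](s) into 3 summed integrals
segment [0, 1/2) carries t**(5/2); integrate it
segment 1/2 to 1 holds t**2*exp(-t); add its integral
[1, 3/2) adds the kernel integral of t*log(t)

on [0, 1/2): t**(5/2)
on [1/2, 1): t**2*exp(-t)
on [1, 3/2): t*log(t)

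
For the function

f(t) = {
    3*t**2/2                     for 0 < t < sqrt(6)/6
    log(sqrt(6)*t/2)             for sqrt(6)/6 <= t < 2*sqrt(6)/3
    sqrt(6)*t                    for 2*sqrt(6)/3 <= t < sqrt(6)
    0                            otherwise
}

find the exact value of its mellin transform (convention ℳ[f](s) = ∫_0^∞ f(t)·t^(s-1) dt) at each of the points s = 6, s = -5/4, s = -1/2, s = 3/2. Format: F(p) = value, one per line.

back out the power substitution: 3*t/2 on [0, 1/6); log(sqrt(6)*sqrt(t)/2) on [1/6, 8/3); sqrt(6)*sqrt(t) on [8/3, 6)
peel off the common scale on t: t on [0, 1/4); log(sqrt(t)) on [1/4, 4); 2*sqrt(t) on [4, 9)
back out the power substitution: t**2 on [0, 1/2); log(t) on [1/2, 2); 2*t on [2, 3)
the 3 pieces separated at sqrt(6)/6, 2*sqrt(6)/3 each add one integral
segment 0 to sqrt(6)/6 holds 3*t**2/2; add its integral
segment sqrt(6)/6 to 2*sqrt(6)/3 holds log(sqrt(6)*t/2); add its integral
segment 2*sqrt(6)/3 to sqrt(6) holds sqrt(6)*t; add its integral

F(6) = 4097*log(2)/1296 + 8408191/48384
F(-5/4) = 6**(5/8)*(-100*6**(3/4) - log(2**(15*sqrt(2) + 120)) + 146 + 288*sqrt(2))/150
F(-1/2) = 6**(1/4)*(-18*log(2) - 11 + 12*sqrt(6))/6
F(3/2) = 6**(1/4)*(-9979 + 3780*log(2) + 9072*sqrt(6))/3780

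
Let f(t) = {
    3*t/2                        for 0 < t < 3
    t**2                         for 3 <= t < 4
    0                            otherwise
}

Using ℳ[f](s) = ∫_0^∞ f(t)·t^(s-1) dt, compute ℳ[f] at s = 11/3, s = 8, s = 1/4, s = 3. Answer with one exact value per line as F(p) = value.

F(11/3) = -8019*3**(2/3)/476 + 6144*2**(1/3)/17
F(8) = 511166/5
F(1/4) = -2*3**(1/4)/5 + 64*sqrt(2)/9
F(3) = 7463/40

cuts at 3: linearity sums the 2 kernel integrals
between 0 and 3 the integrand is 3*t/2·t^(s-1)
for t in [3, 4): the term is ∫ t**2·t^(s-1)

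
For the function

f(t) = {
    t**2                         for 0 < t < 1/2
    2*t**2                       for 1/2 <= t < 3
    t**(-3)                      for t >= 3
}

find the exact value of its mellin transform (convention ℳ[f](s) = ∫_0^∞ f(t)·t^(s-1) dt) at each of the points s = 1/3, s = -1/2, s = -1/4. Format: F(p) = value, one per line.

peel off the shared t-power: t**(3/2) on [0, 1/2); 2*t**(3/2) on [1/2, 3); t**(-7/2) on [3, ∞)
the shared t-power comes off first: t on [0, 1/2); 2*t on [1/2, 3); t**(-4) on [3, ∞)
cuts at 1/2, 3: linearity sums the 3 kernel integrals
[0, 1/2) adds the kernel integral of t**2
the [1/2, 3) slice contributes ∫ 2*t**2·t^(s-1) dt
∫ t**(-3)·t^(s-1) over [3, ∞)

F(1/3) = 2**(2/3)*(-54 + 3895*6**(1/3))/1008
F(-1/2) = sqrt(2)*(-189 + 2270*sqrt(6))/1134
F(-1/4) = 2**(1/4)*(-1053 + 12650*6**(3/4))/7371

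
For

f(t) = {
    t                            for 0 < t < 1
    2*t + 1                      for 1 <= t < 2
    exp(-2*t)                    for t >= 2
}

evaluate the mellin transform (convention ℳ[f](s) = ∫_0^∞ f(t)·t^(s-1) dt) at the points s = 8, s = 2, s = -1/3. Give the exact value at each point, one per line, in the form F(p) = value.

F(8) = 16319*exp(-4)/16 + 3493/24
F(2) = 5*exp(-4)/4 + 13/2
F(-1/3) = 2**(1/3)*uppergamma(-1/3, 4) + 3/2 + 3*2**(2/3)/2

decompose at 1, 2; ℳ[f](s) sums the 3 pieces' integrals
the [0, 1) slice contributes ∫ t·t^(s-1) dt
[1, 2) adds the kernel integral of (2*t + 1)
for t in [2, ∞): the term is ∫ exp(-2*t)·t^(s-1)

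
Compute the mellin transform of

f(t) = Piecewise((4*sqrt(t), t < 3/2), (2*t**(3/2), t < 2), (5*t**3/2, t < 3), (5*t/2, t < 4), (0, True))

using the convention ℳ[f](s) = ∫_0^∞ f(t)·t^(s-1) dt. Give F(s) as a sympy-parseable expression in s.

breakpoints 3/2, 2, 3: one integral from each of the 4 segments
for t in [0, 3/2): the term is ∫ 4*sqrt(t)·t^(s-1)
between 3/2 and 2 the integrand is 2*t**(3/2)·t^(s-1)
on [2, 3): add ∫ 5*t**3/2·t^(s-1) dt
on [3, 4): add ∫ 5*t/2·t^(s-1) dt

(8*2**(s + 3/2)*(s + 1)*(s + 3)*(2*s + 1) - 5*2**(s + 3)*(s + 1)*(2*s + 1)*(2*s + 3) - 5*3**(s + 1)*(s + 3)*(2*s + 1)*(2*s + 3) + 5*3**(s + 3)*(s + 1)*(2*s + 1)*(2*s + 3) + 16*(3/2)**(s + 1/2)*(s + 1)*(s + 3)*(2*s + 3) - 8*(3/2)**(s + 3/2)*(s + 1)*(s + 3)*(2*s + 1) + 5*4**(s + 1)*(s + 3)*(2*s + 1)*(2*s + 3))/(2*(s + 1)*(s + 3)*(2*s + 1)*(2*s + 3))
  Re(s) > -1/2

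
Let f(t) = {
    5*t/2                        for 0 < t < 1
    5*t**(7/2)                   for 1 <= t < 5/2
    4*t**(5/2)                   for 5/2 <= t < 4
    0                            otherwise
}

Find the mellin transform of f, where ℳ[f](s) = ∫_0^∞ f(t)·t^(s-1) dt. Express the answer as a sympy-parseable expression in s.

(16*4**(s + 5/2)*(s + 1)*(2*s + 7) - 16*(5/2)**(s + 5/2)*(s + 1)*(2*s + 7) + 20*(5/2)**(s + 7/2)*(s + 1)*(2*s + 5) - 20*(s + 1)*(2*s + 5) + 5*(2*s + 5)*(2*s + 7))/(2*(s + 1)*(2*s + 5)*(2*s + 7))
  Re(s) > -1

integrate the 3 segments split at 1, 5/2, then add the results
piece [0, 1): integrate 5*t/2 against the kernel
piece [1, 5/2): integrate 5*t**(7/2) against the kernel
[5/2, 4) adds the kernel integral of 4*t**(5/2)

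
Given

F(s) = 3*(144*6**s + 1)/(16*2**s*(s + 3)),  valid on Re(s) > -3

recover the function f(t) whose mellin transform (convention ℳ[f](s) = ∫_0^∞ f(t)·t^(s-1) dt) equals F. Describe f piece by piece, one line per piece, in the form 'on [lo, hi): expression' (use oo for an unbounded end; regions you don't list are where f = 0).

treat the 2 regions marked off by 1/2 separately and sum
piece [0, 1/2): integrate 5*t**3/2 against the kernel
on [1/2, 3): add ∫ t**3·t^(s-1) dt

on [0, 1/2): 5*t**3/2
on [1/2, 3): t**3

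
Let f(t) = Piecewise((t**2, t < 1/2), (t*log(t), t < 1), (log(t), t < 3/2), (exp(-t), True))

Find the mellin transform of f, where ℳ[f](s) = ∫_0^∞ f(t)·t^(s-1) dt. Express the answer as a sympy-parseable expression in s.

split f at 1/2, 1, 3/2: ℳ[f](s) collects 4 kernel integrals
on [0, 1/2) integrate f = t**2 against the kernel
[1/2, 1) adds the kernel integral of t*log(t)
∫ over [1, 3/2) of log(t)·t^(s-1) joins the sum
∫ over [3/2, ∞) of exp(-t)·t^(s-1) joins the sum

(4*2**s*s**2*(s + 2)*(s**2 + 2*s + 1)*uppergamma(s, 3/2) - 4*2**s*s**2*(s + 2) + 4*2**s*(s + 2)*(s**2 + 2*s + 1) + 3**s*s*(s + 2)*(-4*log(2) + 4*log(3))*(s**2 + 2*s + 1) - 4*3**s*(s + 2)*(s**2 + 2*s + 1) + s**3*(s + 2)*log(4) + s**2*(s + 2)*log(4) + 2*s**2*(s + 2) + s**2*(s**2 + 2*s + 1))/(4*2**s*s**2*(s + 2)*(s**2 + 2*s + 1))
  Re(s) > -2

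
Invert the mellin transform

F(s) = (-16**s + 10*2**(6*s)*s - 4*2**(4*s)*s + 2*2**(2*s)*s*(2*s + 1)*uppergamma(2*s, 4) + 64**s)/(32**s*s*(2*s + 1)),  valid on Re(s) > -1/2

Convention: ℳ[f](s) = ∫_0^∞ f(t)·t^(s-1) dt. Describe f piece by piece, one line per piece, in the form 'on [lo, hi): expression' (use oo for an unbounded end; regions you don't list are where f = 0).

on [0, 1/2): sqrt(2)*sqrt(t)
on [1/2, 2): 2*sqrt(2)*sqrt(t) + 1
on [2, oo): exp(-2*sqrt(2)*sqrt(t))

back out the common scale on t: sqrt(t) on [0, 1); 2*sqrt(t) + 1 on [1, 4); exp(-2*sqrt(t)) on [4, ∞)
invert the power substitution to get t on [0, 1); 2*t + 1 on [1, 2); exp(-2*t) on [2, ∞)
the 3 pieces separated at 1/2, 2 each add one integral
∫ over [0, 1/2) of sqrt(2)*sqrt(t)·t^(s-1) joins the sum
segment 1/2 to 2 holds (2*sqrt(2)*sqrt(t) + 1); add its integral
∫ exp(-2*sqrt(2)*sqrt(t))·t^(s-1) over [2, ∞)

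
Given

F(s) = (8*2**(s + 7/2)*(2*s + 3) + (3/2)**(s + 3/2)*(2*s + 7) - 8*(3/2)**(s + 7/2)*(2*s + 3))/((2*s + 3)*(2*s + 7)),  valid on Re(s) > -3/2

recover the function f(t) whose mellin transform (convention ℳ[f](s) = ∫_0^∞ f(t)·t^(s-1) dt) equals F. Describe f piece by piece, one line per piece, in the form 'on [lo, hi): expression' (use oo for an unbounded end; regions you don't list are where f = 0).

on [0, 3/2): t**(3/2)/2
on [3/2, 2): 4*t**(7/2)

the 2 pieces separated at 3/2 each add one integral
over [0, 3/2), the kernel integral of t**(3/2)/2 enters the sum
for t in [3/2, 2): the term is ∫ 4*t**(7/2)·t^(s-1)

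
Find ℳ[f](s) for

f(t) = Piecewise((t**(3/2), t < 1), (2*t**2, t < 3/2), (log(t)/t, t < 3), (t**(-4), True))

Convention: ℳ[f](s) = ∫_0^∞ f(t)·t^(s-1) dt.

linearity at 1, 3/2, 3 turns ℳ[f](s) into 4 summed integrals
∫ t**(3/2)·t^(s-1) over [0, 1)
∫ 2*t**2·t^(s-1) over [1, 3/2)
on [3/2, 3): add ∫ log(t)/t·t^(s-1) dt
segment [3, ∞) carries t**(-4); integrate it

(324*2**s*(s - 4)*(s + 2)*(s**2 - 2*s + 1) - 324*2**s*(s - 4)*(2*s + 3)*(s**2 - 2*s + 1) - 108*3**s*s*(s - 4)*(s + 2)*(2*s + 3)*log(3) + 108*3**s*s*(s - 4)*(s + 2)*(2*s + 3)*log(2) - 108*3**s*(s - 4)*(s + 2)*(2*s + 3)*log(2) + 108*3**s*(s - 4)*(s + 2)*(2*s + 3) + 108*3**s*(s - 4)*(s + 2)*(2*s + 3)*log(3) + 729*3**s*(s - 4)*(2*s + 3)*(s**2 - 2*s + 1) + 54*6**s*s*(s - 4)*(s + 2)*(2*s + 3)*log(3) - 54*6**s*(s - 4)*(s + 2)*(2*s + 3)*log(3) - 54*6**s*(s - 4)*(s + 2)*(2*s + 3) - 2*6**s*(s + 2)*(2*s + 3)*(s**2 - 2*s + 1))/(162*2**s*(s - 4)*(s + 2)*(2*s + 3)*(s**2 - 2*s + 1))
  -3/2 < Re(s) < 4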